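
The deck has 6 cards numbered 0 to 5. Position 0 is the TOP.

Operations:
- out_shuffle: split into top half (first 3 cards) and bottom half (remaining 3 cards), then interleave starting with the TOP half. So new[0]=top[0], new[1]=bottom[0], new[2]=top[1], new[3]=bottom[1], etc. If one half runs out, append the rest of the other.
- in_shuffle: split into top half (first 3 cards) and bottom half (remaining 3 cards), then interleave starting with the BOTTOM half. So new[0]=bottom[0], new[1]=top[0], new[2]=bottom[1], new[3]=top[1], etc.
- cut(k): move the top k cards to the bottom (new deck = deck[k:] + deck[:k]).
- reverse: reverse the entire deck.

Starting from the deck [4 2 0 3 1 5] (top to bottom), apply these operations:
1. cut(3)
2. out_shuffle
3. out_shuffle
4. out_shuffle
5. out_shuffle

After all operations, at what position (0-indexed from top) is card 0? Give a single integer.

Answer: 5

Derivation:
After op 1 (cut(3)): [3 1 5 4 2 0]
After op 2 (out_shuffle): [3 4 1 2 5 0]
After op 3 (out_shuffle): [3 2 4 5 1 0]
After op 4 (out_shuffle): [3 5 2 1 4 0]
After op 5 (out_shuffle): [3 1 5 4 2 0]
Card 0 is at position 5.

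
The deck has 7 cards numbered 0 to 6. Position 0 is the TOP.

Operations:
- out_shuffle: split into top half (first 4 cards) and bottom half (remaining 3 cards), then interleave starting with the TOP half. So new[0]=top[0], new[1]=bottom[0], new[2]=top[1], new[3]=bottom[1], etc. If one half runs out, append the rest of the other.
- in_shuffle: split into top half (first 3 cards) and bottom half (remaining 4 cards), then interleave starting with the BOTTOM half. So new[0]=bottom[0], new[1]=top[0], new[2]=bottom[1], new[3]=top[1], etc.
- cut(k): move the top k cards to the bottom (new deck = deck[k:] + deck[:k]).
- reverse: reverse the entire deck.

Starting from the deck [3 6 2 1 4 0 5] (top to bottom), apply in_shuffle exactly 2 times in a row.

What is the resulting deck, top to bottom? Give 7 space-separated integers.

Answer: 6 1 0 3 2 4 5

Derivation:
After op 1 (in_shuffle): [1 3 4 6 0 2 5]
After op 2 (in_shuffle): [6 1 0 3 2 4 5]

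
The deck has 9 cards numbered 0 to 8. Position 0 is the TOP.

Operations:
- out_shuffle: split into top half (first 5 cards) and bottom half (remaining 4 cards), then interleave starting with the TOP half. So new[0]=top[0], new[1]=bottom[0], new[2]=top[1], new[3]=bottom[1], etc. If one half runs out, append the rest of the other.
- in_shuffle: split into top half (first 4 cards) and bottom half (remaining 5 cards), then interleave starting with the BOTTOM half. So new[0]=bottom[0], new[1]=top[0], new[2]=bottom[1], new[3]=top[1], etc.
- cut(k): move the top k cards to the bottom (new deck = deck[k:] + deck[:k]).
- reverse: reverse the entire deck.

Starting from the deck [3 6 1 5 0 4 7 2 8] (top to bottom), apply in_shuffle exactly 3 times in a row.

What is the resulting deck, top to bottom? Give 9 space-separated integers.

After op 1 (in_shuffle): [0 3 4 6 7 1 2 5 8]
After op 2 (in_shuffle): [7 0 1 3 2 4 5 6 8]
After op 3 (in_shuffle): [2 7 4 0 5 1 6 3 8]

Answer: 2 7 4 0 5 1 6 3 8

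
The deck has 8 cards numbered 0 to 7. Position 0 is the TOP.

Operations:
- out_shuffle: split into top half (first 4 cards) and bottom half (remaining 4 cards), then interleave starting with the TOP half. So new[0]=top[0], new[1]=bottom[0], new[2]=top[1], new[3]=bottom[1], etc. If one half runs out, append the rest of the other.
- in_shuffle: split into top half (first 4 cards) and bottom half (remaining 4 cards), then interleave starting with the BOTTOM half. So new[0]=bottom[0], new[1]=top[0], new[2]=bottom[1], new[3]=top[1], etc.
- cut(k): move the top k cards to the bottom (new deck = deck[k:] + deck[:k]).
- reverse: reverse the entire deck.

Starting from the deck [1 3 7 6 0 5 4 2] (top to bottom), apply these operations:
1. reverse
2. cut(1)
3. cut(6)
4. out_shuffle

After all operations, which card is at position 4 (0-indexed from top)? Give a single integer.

After op 1 (reverse): [2 4 5 0 6 7 3 1]
After op 2 (cut(1)): [4 5 0 6 7 3 1 2]
After op 3 (cut(6)): [1 2 4 5 0 6 7 3]
After op 4 (out_shuffle): [1 0 2 6 4 7 5 3]
Position 4: card 4.

Answer: 4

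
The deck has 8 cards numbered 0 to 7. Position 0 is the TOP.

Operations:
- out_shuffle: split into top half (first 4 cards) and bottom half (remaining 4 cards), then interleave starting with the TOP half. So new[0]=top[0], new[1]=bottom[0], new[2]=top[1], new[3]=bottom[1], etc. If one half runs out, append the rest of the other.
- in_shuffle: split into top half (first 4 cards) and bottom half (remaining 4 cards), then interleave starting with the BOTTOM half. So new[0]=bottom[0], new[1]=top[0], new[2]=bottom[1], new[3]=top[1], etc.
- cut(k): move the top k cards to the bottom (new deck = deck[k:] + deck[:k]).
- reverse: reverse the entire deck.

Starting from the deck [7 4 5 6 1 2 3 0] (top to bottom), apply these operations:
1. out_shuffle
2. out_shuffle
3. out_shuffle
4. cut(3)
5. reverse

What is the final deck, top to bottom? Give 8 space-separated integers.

After op 1 (out_shuffle): [7 1 4 2 5 3 6 0]
After op 2 (out_shuffle): [7 5 1 3 4 6 2 0]
After op 3 (out_shuffle): [7 4 5 6 1 2 3 0]
After op 4 (cut(3)): [6 1 2 3 0 7 4 5]
After op 5 (reverse): [5 4 7 0 3 2 1 6]

Answer: 5 4 7 0 3 2 1 6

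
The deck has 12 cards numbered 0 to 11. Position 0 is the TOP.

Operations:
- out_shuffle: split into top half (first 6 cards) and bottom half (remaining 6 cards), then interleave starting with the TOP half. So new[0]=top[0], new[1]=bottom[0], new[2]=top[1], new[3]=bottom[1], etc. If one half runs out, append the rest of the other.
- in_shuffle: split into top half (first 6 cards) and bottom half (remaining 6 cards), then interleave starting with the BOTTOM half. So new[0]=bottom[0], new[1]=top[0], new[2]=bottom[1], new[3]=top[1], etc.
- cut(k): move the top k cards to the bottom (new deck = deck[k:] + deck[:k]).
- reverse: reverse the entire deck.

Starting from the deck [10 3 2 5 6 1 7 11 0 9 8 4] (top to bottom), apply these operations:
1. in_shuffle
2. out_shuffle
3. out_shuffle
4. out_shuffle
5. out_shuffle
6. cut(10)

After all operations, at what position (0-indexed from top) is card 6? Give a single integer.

After op 1 (in_shuffle): [7 10 11 3 0 2 9 5 8 6 4 1]
After op 2 (out_shuffle): [7 9 10 5 11 8 3 6 0 4 2 1]
After op 3 (out_shuffle): [7 3 9 6 10 0 5 4 11 2 8 1]
After op 4 (out_shuffle): [7 5 3 4 9 11 6 2 10 8 0 1]
After op 5 (out_shuffle): [7 6 5 2 3 10 4 8 9 0 11 1]
After op 6 (cut(10)): [11 1 7 6 5 2 3 10 4 8 9 0]
Card 6 is at position 3.

Answer: 3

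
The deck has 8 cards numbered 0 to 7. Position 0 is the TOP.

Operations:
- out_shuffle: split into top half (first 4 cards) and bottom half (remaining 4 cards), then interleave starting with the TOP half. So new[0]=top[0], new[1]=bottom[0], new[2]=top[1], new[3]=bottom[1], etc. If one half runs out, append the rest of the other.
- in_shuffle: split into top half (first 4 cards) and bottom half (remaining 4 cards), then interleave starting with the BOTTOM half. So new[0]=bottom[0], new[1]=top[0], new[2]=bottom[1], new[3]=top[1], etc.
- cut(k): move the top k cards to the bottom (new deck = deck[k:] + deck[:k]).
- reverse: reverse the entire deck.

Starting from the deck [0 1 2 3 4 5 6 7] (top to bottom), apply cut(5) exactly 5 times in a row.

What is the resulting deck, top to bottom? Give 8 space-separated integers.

Answer: 1 2 3 4 5 6 7 0

Derivation:
After op 1 (cut(5)): [5 6 7 0 1 2 3 4]
After op 2 (cut(5)): [2 3 4 5 6 7 0 1]
After op 3 (cut(5)): [7 0 1 2 3 4 5 6]
After op 4 (cut(5)): [4 5 6 7 0 1 2 3]
After op 5 (cut(5)): [1 2 3 4 5 6 7 0]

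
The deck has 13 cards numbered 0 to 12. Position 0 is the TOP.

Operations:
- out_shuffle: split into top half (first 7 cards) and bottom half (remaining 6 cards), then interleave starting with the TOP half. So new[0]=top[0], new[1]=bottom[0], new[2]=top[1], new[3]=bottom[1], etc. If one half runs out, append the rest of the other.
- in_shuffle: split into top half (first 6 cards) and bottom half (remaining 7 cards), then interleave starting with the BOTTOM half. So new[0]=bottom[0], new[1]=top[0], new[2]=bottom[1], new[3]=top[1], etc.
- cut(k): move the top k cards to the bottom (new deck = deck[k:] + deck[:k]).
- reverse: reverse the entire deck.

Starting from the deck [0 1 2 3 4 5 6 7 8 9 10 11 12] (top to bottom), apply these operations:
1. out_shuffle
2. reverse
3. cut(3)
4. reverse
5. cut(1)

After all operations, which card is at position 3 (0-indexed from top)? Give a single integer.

Answer: 7

Derivation:
After op 1 (out_shuffle): [0 7 1 8 2 9 3 10 4 11 5 12 6]
After op 2 (reverse): [6 12 5 11 4 10 3 9 2 8 1 7 0]
After op 3 (cut(3)): [11 4 10 3 9 2 8 1 7 0 6 12 5]
After op 4 (reverse): [5 12 6 0 7 1 8 2 9 3 10 4 11]
After op 5 (cut(1)): [12 6 0 7 1 8 2 9 3 10 4 11 5]
Position 3: card 7.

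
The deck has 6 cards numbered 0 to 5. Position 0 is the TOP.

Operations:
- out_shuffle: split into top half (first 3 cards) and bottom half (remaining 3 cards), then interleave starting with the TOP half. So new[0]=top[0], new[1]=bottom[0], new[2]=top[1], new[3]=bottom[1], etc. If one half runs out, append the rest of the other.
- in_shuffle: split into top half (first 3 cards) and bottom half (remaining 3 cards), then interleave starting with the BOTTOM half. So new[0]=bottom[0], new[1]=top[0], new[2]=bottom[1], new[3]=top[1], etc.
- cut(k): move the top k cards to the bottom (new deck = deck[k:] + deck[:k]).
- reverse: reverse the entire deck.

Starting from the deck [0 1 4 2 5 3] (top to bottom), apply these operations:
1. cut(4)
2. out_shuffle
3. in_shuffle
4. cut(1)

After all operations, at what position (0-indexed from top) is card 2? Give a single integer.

After op 1 (cut(4)): [5 3 0 1 4 2]
After op 2 (out_shuffle): [5 1 3 4 0 2]
After op 3 (in_shuffle): [4 5 0 1 2 3]
After op 4 (cut(1)): [5 0 1 2 3 4]
Card 2 is at position 3.

Answer: 3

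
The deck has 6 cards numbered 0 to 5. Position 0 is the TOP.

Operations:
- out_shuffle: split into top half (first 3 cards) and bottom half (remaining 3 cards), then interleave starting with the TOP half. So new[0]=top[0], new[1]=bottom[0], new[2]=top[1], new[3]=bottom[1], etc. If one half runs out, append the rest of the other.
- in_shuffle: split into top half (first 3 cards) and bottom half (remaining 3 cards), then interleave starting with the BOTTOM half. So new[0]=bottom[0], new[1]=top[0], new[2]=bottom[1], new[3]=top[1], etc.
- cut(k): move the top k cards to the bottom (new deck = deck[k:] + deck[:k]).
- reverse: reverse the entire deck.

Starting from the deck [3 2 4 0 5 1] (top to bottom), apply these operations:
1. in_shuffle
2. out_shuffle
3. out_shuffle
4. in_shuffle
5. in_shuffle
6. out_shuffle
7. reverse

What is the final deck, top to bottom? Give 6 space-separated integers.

Answer: 3 4 2 5 0 1

Derivation:
After op 1 (in_shuffle): [0 3 5 2 1 4]
After op 2 (out_shuffle): [0 2 3 1 5 4]
After op 3 (out_shuffle): [0 1 2 5 3 4]
After op 4 (in_shuffle): [5 0 3 1 4 2]
After op 5 (in_shuffle): [1 5 4 0 2 3]
After op 6 (out_shuffle): [1 0 5 2 4 3]
After op 7 (reverse): [3 4 2 5 0 1]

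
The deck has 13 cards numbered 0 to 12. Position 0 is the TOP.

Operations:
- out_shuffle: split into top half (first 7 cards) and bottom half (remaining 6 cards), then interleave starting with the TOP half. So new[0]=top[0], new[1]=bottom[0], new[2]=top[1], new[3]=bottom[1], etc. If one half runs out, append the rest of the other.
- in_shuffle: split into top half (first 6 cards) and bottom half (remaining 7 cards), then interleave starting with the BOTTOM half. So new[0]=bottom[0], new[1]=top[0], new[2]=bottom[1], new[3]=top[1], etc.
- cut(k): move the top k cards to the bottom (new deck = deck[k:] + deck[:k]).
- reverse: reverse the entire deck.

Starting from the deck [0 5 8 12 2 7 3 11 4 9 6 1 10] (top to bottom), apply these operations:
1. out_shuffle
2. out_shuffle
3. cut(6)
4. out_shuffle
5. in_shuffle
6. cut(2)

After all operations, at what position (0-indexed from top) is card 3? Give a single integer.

Answer: 6

Derivation:
After op 1 (out_shuffle): [0 11 5 4 8 9 12 6 2 1 7 10 3]
After op 2 (out_shuffle): [0 6 11 2 5 1 4 7 8 10 9 3 12]
After op 3 (cut(6)): [4 7 8 10 9 3 12 0 6 11 2 5 1]
After op 4 (out_shuffle): [4 0 7 6 8 11 10 2 9 5 3 1 12]
After op 5 (in_shuffle): [10 4 2 0 9 7 5 6 3 8 1 11 12]
After op 6 (cut(2)): [2 0 9 7 5 6 3 8 1 11 12 10 4]
Card 3 is at position 6.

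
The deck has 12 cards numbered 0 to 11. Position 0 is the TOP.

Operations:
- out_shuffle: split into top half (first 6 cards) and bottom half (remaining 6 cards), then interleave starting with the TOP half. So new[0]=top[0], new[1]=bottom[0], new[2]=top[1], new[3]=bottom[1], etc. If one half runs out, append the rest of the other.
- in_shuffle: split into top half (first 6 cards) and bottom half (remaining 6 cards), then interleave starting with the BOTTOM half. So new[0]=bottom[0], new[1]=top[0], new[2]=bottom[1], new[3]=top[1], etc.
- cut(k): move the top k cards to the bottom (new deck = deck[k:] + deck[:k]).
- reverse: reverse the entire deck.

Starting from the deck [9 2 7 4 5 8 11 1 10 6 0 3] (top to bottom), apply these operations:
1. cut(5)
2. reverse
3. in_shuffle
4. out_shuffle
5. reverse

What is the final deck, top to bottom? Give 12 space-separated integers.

Answer: 3 7 8 10 9 4 11 6 2 5 1 0

Derivation:
After op 1 (cut(5)): [8 11 1 10 6 0 3 9 2 7 4 5]
After op 2 (reverse): [5 4 7 2 9 3 0 6 10 1 11 8]
After op 3 (in_shuffle): [0 5 6 4 10 7 1 2 11 9 8 3]
After op 4 (out_shuffle): [0 1 5 2 6 11 4 9 10 8 7 3]
After op 5 (reverse): [3 7 8 10 9 4 11 6 2 5 1 0]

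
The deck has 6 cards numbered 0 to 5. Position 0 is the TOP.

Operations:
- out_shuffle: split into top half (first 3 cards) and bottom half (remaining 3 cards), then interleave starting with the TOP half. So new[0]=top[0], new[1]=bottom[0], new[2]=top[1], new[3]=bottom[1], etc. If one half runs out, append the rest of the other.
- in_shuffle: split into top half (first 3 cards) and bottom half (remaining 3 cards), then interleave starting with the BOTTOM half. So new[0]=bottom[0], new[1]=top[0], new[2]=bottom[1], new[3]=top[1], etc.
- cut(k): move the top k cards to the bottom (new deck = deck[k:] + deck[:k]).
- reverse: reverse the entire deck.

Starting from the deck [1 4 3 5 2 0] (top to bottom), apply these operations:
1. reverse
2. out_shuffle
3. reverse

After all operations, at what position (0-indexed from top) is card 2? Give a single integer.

After op 1 (reverse): [0 2 5 3 4 1]
After op 2 (out_shuffle): [0 3 2 4 5 1]
After op 3 (reverse): [1 5 4 2 3 0]
Card 2 is at position 3.

Answer: 3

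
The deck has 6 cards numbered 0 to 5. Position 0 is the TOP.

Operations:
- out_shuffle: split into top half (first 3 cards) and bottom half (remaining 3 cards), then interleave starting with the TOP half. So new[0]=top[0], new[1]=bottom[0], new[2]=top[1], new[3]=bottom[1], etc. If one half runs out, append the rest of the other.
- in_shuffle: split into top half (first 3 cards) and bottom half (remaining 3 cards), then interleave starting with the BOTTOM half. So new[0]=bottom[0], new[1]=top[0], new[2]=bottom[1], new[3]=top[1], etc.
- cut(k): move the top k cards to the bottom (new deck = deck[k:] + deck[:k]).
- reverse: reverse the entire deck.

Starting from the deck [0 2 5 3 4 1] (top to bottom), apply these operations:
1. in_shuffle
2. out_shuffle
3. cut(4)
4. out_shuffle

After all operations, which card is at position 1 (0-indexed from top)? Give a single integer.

Answer: 2

Derivation:
After op 1 (in_shuffle): [3 0 4 2 1 5]
After op 2 (out_shuffle): [3 2 0 1 4 5]
After op 3 (cut(4)): [4 5 3 2 0 1]
After op 4 (out_shuffle): [4 2 5 0 3 1]
Position 1: card 2.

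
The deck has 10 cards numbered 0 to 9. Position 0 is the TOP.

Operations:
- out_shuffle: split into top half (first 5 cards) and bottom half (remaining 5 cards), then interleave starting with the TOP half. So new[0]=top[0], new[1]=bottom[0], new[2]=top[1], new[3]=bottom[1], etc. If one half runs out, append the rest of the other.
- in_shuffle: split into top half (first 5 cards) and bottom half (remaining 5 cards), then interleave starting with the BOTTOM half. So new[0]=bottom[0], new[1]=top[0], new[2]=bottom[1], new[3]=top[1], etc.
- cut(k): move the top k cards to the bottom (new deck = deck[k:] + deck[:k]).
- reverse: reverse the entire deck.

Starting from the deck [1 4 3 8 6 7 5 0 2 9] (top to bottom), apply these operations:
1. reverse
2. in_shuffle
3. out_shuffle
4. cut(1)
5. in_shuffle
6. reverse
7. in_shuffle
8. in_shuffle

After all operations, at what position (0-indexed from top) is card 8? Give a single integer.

After op 1 (reverse): [9 2 0 5 7 6 8 3 4 1]
After op 2 (in_shuffle): [6 9 8 2 3 0 4 5 1 7]
After op 3 (out_shuffle): [6 0 9 4 8 5 2 1 3 7]
After op 4 (cut(1)): [0 9 4 8 5 2 1 3 7 6]
After op 5 (in_shuffle): [2 0 1 9 3 4 7 8 6 5]
After op 6 (reverse): [5 6 8 7 4 3 9 1 0 2]
After op 7 (in_shuffle): [3 5 9 6 1 8 0 7 2 4]
After op 8 (in_shuffle): [8 3 0 5 7 9 2 6 4 1]
Card 8 is at position 0.

Answer: 0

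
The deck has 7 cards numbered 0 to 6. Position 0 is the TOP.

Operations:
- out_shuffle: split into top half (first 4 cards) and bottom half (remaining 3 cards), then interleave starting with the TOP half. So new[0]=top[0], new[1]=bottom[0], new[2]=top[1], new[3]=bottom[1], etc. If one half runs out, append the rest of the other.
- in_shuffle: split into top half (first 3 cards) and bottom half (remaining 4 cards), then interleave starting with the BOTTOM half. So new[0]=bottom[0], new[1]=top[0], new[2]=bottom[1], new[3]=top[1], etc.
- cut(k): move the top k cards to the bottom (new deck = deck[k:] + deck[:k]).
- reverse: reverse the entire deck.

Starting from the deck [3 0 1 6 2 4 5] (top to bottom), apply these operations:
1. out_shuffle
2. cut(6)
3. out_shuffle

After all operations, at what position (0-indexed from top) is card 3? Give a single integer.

After op 1 (out_shuffle): [3 2 0 4 1 5 6]
After op 2 (cut(6)): [6 3 2 0 4 1 5]
After op 3 (out_shuffle): [6 4 3 1 2 5 0]
Card 3 is at position 2.

Answer: 2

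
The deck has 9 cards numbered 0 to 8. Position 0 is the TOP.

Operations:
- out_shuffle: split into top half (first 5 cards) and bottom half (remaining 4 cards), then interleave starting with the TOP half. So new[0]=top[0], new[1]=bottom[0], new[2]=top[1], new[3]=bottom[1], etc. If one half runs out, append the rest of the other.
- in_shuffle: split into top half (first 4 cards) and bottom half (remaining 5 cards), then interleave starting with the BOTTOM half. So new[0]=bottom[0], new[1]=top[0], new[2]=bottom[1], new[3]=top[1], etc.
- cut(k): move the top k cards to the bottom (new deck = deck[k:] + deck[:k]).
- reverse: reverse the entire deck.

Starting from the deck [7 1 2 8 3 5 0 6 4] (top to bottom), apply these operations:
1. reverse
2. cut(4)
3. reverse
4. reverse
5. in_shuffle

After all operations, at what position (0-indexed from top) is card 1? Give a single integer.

After op 1 (reverse): [4 6 0 5 3 8 2 1 7]
After op 2 (cut(4)): [3 8 2 1 7 4 6 0 5]
After op 3 (reverse): [5 0 6 4 7 1 2 8 3]
After op 4 (reverse): [3 8 2 1 7 4 6 0 5]
After op 5 (in_shuffle): [7 3 4 8 6 2 0 1 5]
Card 1 is at position 7.

Answer: 7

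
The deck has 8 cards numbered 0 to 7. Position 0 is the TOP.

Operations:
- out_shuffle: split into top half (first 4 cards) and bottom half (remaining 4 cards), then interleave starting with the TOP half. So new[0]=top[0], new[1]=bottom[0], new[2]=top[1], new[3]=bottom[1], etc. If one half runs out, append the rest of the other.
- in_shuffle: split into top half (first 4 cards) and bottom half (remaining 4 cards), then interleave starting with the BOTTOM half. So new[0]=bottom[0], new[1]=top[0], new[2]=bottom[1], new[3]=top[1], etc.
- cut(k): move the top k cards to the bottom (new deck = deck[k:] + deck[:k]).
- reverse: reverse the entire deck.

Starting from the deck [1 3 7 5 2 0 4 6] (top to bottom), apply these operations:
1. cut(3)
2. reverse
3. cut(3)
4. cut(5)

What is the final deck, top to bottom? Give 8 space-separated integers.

Answer: 7 3 1 6 4 0 2 5

Derivation:
After op 1 (cut(3)): [5 2 0 4 6 1 3 7]
After op 2 (reverse): [7 3 1 6 4 0 2 5]
After op 3 (cut(3)): [6 4 0 2 5 7 3 1]
After op 4 (cut(5)): [7 3 1 6 4 0 2 5]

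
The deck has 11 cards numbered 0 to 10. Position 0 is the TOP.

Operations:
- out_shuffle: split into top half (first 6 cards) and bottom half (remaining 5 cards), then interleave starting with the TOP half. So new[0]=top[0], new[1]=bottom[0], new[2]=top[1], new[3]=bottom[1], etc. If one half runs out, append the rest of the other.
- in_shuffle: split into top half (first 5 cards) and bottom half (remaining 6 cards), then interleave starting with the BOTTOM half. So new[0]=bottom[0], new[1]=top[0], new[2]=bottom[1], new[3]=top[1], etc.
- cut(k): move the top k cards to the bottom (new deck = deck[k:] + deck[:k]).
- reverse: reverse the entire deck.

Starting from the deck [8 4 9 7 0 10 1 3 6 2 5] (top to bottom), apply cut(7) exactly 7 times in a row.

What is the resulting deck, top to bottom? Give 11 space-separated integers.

Answer: 10 1 3 6 2 5 8 4 9 7 0

Derivation:
After op 1 (cut(7)): [3 6 2 5 8 4 9 7 0 10 1]
After op 2 (cut(7)): [7 0 10 1 3 6 2 5 8 4 9]
After op 3 (cut(7)): [5 8 4 9 7 0 10 1 3 6 2]
After op 4 (cut(7)): [1 3 6 2 5 8 4 9 7 0 10]
After op 5 (cut(7)): [9 7 0 10 1 3 6 2 5 8 4]
After op 6 (cut(7)): [2 5 8 4 9 7 0 10 1 3 6]
After op 7 (cut(7)): [10 1 3 6 2 5 8 4 9 7 0]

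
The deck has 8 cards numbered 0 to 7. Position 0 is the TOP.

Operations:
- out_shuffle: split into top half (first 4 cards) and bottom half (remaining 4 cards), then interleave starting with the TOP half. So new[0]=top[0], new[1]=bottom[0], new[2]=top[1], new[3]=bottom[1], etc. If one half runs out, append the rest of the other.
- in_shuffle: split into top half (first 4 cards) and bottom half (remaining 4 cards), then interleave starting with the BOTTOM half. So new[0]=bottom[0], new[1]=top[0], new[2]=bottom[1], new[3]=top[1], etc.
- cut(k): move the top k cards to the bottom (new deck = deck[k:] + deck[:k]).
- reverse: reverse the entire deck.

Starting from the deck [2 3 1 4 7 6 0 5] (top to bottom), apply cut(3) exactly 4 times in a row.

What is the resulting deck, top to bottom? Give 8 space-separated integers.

Answer: 7 6 0 5 2 3 1 4

Derivation:
After op 1 (cut(3)): [4 7 6 0 5 2 3 1]
After op 2 (cut(3)): [0 5 2 3 1 4 7 6]
After op 3 (cut(3)): [3 1 4 7 6 0 5 2]
After op 4 (cut(3)): [7 6 0 5 2 3 1 4]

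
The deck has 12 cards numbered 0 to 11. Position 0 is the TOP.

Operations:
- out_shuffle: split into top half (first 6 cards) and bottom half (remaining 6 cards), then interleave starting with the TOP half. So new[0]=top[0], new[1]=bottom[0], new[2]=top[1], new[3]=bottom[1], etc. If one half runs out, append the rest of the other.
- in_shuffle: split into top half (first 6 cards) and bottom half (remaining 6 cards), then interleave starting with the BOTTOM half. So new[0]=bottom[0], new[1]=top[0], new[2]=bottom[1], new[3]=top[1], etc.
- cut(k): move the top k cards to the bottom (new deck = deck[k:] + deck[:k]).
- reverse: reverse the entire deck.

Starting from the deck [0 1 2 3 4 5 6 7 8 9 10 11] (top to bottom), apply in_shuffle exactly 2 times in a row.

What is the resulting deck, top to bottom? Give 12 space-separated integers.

After op 1 (in_shuffle): [6 0 7 1 8 2 9 3 10 4 11 5]
After op 2 (in_shuffle): [9 6 3 0 10 7 4 1 11 8 5 2]

Answer: 9 6 3 0 10 7 4 1 11 8 5 2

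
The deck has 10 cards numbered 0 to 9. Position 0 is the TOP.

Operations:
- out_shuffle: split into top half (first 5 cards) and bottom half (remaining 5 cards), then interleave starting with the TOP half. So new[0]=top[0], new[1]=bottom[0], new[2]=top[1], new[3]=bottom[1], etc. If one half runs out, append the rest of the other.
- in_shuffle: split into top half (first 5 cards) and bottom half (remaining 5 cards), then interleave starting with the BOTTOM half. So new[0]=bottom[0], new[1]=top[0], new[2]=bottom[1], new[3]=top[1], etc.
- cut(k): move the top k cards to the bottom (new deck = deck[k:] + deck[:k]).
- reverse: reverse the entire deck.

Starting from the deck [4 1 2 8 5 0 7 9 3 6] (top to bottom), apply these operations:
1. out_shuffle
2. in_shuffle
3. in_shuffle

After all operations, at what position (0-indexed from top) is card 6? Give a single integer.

Answer: 6

Derivation:
After op 1 (out_shuffle): [4 0 1 7 2 9 8 3 5 6]
After op 2 (in_shuffle): [9 4 8 0 3 1 5 7 6 2]
After op 3 (in_shuffle): [1 9 5 4 7 8 6 0 2 3]
Card 6 is at position 6.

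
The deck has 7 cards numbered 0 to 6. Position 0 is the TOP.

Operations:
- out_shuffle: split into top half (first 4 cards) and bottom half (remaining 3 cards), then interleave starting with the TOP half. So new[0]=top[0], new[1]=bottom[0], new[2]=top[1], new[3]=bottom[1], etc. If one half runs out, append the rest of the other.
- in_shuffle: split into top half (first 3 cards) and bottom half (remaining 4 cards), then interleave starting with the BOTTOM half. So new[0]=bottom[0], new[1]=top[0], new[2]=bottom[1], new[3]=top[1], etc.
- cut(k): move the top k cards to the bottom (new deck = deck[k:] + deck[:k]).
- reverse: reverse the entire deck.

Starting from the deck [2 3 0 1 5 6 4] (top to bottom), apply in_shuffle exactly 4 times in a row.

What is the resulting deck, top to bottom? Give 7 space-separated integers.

Answer: 1 2 5 3 6 0 4

Derivation:
After op 1 (in_shuffle): [1 2 5 3 6 0 4]
After op 2 (in_shuffle): [3 1 6 2 0 5 4]
After op 3 (in_shuffle): [2 3 0 1 5 6 4]
After op 4 (in_shuffle): [1 2 5 3 6 0 4]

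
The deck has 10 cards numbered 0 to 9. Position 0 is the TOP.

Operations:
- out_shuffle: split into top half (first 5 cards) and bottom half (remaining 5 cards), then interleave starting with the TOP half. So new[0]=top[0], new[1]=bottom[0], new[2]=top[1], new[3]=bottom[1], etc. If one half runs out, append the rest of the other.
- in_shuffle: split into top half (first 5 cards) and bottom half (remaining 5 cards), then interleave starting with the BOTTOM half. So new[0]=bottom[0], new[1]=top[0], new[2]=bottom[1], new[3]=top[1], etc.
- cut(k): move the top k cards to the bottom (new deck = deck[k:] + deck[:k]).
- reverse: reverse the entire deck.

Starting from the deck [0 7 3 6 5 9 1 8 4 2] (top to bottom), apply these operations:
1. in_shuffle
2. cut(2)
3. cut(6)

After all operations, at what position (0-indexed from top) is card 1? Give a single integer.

After op 1 (in_shuffle): [9 0 1 7 8 3 4 6 2 5]
After op 2 (cut(2)): [1 7 8 3 4 6 2 5 9 0]
After op 3 (cut(6)): [2 5 9 0 1 7 8 3 4 6]
Card 1 is at position 4.

Answer: 4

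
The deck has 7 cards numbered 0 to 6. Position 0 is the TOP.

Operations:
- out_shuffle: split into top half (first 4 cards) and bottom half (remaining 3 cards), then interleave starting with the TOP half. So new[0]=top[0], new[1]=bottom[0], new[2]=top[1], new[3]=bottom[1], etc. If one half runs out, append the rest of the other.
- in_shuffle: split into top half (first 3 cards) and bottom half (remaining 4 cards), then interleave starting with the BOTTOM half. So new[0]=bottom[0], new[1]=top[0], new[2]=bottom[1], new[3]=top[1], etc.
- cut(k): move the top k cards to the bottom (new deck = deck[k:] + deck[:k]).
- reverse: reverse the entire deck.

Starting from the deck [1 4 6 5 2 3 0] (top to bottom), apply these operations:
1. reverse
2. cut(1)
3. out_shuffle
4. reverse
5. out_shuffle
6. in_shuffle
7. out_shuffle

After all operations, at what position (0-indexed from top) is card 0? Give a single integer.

Answer: 3

Derivation:
After op 1 (reverse): [0 3 2 5 6 4 1]
After op 2 (cut(1)): [3 2 5 6 4 1 0]
After op 3 (out_shuffle): [3 4 2 1 5 0 6]
After op 4 (reverse): [6 0 5 1 2 4 3]
After op 5 (out_shuffle): [6 2 0 4 5 3 1]
After op 6 (in_shuffle): [4 6 5 2 3 0 1]
After op 7 (out_shuffle): [4 3 6 0 5 1 2]
Card 0 is at position 3.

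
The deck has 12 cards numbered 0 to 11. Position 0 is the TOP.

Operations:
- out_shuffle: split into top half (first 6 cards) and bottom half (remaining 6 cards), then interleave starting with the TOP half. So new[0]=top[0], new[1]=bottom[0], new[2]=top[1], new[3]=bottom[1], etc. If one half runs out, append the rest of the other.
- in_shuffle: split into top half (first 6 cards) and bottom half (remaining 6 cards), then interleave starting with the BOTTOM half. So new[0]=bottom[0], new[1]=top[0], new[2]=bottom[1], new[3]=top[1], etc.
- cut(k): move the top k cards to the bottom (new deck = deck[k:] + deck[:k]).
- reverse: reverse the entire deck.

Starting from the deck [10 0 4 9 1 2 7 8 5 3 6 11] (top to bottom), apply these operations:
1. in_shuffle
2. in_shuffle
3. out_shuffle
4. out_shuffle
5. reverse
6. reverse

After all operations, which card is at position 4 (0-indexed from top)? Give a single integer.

Answer: 7

Derivation:
After op 1 (in_shuffle): [7 10 8 0 5 4 3 9 6 1 11 2]
After op 2 (in_shuffle): [3 7 9 10 6 8 1 0 11 5 2 4]
After op 3 (out_shuffle): [3 1 7 0 9 11 10 5 6 2 8 4]
After op 4 (out_shuffle): [3 10 1 5 7 6 0 2 9 8 11 4]
After op 5 (reverse): [4 11 8 9 2 0 6 7 5 1 10 3]
After op 6 (reverse): [3 10 1 5 7 6 0 2 9 8 11 4]
Position 4: card 7.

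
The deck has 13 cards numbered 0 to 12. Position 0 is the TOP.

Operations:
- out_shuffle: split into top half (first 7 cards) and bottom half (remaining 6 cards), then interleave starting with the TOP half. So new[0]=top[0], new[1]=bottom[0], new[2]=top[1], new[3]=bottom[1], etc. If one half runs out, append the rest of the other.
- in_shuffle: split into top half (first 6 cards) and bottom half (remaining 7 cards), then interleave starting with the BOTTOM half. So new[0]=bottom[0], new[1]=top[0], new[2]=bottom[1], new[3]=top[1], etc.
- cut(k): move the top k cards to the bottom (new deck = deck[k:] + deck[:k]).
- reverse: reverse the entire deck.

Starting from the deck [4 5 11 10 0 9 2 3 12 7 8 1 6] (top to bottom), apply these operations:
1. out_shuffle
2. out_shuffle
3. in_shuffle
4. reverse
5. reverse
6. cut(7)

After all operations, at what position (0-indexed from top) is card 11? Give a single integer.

After op 1 (out_shuffle): [4 3 5 12 11 7 10 8 0 1 9 6 2]
After op 2 (out_shuffle): [4 8 3 0 5 1 12 9 11 6 7 2 10]
After op 3 (in_shuffle): [12 4 9 8 11 3 6 0 7 5 2 1 10]
After op 4 (reverse): [10 1 2 5 7 0 6 3 11 8 9 4 12]
After op 5 (reverse): [12 4 9 8 11 3 6 0 7 5 2 1 10]
After op 6 (cut(7)): [0 7 5 2 1 10 12 4 9 8 11 3 6]
Card 11 is at position 10.

Answer: 10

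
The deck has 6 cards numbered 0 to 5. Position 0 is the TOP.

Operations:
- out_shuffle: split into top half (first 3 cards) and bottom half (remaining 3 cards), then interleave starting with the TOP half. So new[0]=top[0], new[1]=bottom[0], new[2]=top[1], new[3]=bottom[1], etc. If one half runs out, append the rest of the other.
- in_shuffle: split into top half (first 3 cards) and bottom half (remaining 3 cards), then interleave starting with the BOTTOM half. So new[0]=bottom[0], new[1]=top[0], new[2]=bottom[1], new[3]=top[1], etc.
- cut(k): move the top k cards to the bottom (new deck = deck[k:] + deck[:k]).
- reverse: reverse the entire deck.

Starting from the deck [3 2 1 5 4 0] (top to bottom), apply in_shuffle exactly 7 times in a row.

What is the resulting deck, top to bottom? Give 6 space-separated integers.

Answer: 5 3 4 2 0 1

Derivation:
After op 1 (in_shuffle): [5 3 4 2 0 1]
After op 2 (in_shuffle): [2 5 0 3 1 4]
After op 3 (in_shuffle): [3 2 1 5 4 0]
After op 4 (in_shuffle): [5 3 4 2 0 1]
After op 5 (in_shuffle): [2 5 0 3 1 4]
After op 6 (in_shuffle): [3 2 1 5 4 0]
After op 7 (in_shuffle): [5 3 4 2 0 1]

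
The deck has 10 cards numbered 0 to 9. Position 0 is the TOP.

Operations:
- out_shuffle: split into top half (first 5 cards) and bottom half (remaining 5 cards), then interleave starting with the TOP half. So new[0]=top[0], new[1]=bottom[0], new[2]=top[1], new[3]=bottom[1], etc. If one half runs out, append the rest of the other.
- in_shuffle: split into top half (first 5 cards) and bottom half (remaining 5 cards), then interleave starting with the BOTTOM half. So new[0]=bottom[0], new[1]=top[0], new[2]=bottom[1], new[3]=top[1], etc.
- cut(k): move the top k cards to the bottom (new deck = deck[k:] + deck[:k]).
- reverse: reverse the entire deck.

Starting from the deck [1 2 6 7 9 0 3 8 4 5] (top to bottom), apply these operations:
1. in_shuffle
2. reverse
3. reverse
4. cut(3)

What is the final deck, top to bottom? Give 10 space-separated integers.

After op 1 (in_shuffle): [0 1 3 2 8 6 4 7 5 9]
After op 2 (reverse): [9 5 7 4 6 8 2 3 1 0]
After op 3 (reverse): [0 1 3 2 8 6 4 7 5 9]
After op 4 (cut(3)): [2 8 6 4 7 5 9 0 1 3]

Answer: 2 8 6 4 7 5 9 0 1 3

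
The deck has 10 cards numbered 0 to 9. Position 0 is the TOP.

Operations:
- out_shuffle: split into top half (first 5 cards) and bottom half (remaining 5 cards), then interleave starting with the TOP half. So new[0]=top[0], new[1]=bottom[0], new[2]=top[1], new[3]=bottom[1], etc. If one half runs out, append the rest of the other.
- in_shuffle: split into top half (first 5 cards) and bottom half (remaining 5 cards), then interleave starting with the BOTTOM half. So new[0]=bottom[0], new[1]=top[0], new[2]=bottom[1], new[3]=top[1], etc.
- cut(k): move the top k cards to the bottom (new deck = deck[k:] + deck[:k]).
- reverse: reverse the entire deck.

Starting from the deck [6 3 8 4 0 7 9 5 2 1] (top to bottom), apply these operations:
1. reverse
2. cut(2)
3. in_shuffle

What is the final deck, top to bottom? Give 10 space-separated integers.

After op 1 (reverse): [1 2 5 9 7 0 4 8 3 6]
After op 2 (cut(2)): [5 9 7 0 4 8 3 6 1 2]
After op 3 (in_shuffle): [8 5 3 9 6 7 1 0 2 4]

Answer: 8 5 3 9 6 7 1 0 2 4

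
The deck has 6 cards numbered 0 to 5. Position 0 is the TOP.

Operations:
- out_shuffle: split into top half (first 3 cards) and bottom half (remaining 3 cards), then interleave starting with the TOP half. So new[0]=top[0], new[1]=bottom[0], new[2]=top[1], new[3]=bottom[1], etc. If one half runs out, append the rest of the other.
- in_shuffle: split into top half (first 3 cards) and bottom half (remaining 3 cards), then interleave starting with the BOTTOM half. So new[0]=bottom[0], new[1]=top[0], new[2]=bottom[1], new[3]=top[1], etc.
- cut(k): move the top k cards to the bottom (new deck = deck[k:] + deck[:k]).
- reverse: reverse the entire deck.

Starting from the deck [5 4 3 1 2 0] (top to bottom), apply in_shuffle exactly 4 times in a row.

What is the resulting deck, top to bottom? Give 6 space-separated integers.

Answer: 1 5 2 4 0 3

Derivation:
After op 1 (in_shuffle): [1 5 2 4 0 3]
After op 2 (in_shuffle): [4 1 0 5 3 2]
After op 3 (in_shuffle): [5 4 3 1 2 0]
After op 4 (in_shuffle): [1 5 2 4 0 3]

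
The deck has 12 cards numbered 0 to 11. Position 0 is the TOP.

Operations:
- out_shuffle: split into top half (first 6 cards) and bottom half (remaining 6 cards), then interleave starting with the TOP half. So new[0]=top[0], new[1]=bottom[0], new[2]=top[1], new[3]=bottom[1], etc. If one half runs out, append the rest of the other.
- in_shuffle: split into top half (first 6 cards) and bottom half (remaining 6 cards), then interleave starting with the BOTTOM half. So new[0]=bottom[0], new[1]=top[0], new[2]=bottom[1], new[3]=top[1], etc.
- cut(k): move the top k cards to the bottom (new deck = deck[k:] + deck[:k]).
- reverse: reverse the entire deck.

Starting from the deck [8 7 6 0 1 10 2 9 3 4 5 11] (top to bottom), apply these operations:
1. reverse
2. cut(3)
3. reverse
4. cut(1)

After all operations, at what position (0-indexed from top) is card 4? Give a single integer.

After op 1 (reverse): [11 5 4 3 9 2 10 1 0 6 7 8]
After op 2 (cut(3)): [3 9 2 10 1 0 6 7 8 11 5 4]
After op 3 (reverse): [4 5 11 8 7 6 0 1 10 2 9 3]
After op 4 (cut(1)): [5 11 8 7 6 0 1 10 2 9 3 4]
Card 4 is at position 11.

Answer: 11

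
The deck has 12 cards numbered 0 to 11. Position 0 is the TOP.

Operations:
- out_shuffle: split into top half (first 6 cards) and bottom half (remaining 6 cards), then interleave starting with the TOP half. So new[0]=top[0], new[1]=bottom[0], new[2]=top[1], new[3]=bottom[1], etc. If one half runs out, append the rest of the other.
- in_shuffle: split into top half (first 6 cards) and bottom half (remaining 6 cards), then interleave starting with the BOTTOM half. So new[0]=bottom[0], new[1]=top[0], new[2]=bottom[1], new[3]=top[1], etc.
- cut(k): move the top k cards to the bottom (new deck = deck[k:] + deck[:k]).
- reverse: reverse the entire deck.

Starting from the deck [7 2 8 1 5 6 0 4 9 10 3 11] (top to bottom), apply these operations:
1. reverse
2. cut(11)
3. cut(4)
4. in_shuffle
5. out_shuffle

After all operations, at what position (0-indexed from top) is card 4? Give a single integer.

After op 1 (reverse): [11 3 10 9 4 0 6 5 1 8 2 7]
After op 2 (cut(11)): [7 11 3 10 9 4 0 6 5 1 8 2]
After op 3 (cut(4)): [9 4 0 6 5 1 8 2 7 11 3 10]
After op 4 (in_shuffle): [8 9 2 4 7 0 11 6 3 5 10 1]
After op 5 (out_shuffle): [8 11 9 6 2 3 4 5 7 10 0 1]
Card 4 is at position 6.

Answer: 6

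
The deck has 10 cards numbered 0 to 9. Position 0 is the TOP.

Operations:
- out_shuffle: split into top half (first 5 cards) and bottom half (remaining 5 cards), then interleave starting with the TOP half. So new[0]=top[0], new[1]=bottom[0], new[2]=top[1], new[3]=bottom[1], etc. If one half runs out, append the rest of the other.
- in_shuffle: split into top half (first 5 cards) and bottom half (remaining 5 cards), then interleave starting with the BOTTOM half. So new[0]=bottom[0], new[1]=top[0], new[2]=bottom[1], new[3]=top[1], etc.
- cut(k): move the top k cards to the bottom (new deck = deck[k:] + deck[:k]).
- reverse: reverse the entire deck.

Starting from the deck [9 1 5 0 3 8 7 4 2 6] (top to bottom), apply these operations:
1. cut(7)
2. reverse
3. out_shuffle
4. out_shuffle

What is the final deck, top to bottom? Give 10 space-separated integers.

Answer: 7 6 1 0 8 2 9 5 3 4

Derivation:
After op 1 (cut(7)): [4 2 6 9 1 5 0 3 8 7]
After op 2 (reverse): [7 8 3 0 5 1 9 6 2 4]
After op 3 (out_shuffle): [7 1 8 9 3 6 0 2 5 4]
After op 4 (out_shuffle): [7 6 1 0 8 2 9 5 3 4]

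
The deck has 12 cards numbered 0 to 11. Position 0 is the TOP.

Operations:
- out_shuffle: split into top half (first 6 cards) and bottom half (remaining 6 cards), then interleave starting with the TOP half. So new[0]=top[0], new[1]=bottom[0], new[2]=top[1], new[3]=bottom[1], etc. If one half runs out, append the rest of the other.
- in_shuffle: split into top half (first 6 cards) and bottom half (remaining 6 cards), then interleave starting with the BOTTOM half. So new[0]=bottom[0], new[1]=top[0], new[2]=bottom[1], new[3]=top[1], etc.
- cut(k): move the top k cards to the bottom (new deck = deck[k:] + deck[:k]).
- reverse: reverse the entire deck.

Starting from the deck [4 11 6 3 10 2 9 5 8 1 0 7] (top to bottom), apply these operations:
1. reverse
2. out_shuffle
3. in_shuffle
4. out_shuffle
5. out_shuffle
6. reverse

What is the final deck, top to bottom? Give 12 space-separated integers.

Answer: 3 9 0 6 4 10 5 7 1 11 2 8

Derivation:
After op 1 (reverse): [7 0 1 8 5 9 2 10 3 6 11 4]
After op 2 (out_shuffle): [7 2 0 10 1 3 8 6 5 11 9 4]
After op 3 (in_shuffle): [8 7 6 2 5 0 11 10 9 1 4 3]
After op 4 (out_shuffle): [8 11 7 10 6 9 2 1 5 4 0 3]
After op 5 (out_shuffle): [8 2 11 1 7 5 10 4 6 0 9 3]
After op 6 (reverse): [3 9 0 6 4 10 5 7 1 11 2 8]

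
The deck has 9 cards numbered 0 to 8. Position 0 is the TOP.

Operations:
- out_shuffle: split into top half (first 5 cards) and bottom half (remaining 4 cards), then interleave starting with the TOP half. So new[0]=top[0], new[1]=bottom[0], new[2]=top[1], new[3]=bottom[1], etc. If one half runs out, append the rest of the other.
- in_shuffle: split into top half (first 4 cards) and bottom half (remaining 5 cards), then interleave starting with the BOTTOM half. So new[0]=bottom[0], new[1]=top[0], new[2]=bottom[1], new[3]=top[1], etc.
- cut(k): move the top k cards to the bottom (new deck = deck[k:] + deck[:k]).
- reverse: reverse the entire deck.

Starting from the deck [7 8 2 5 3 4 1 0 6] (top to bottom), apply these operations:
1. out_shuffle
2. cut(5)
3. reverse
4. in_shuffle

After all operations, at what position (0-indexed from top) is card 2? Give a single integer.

After op 1 (out_shuffle): [7 4 8 1 2 0 5 6 3]
After op 2 (cut(5)): [0 5 6 3 7 4 8 1 2]
After op 3 (reverse): [2 1 8 4 7 3 6 5 0]
After op 4 (in_shuffle): [7 2 3 1 6 8 5 4 0]
Card 2 is at position 1.

Answer: 1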